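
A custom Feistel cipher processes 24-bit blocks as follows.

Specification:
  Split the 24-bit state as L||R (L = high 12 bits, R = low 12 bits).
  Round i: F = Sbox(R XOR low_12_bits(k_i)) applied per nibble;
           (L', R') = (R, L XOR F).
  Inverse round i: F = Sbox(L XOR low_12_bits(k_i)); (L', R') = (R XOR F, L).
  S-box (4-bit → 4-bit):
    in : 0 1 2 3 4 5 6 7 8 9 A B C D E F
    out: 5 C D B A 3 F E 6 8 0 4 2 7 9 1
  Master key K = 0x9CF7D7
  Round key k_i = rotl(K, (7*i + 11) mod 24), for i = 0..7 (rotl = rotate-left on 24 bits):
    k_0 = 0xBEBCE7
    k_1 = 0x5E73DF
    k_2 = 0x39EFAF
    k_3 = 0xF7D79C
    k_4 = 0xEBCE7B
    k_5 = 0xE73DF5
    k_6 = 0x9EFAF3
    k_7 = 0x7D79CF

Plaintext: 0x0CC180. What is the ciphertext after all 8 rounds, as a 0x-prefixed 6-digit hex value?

s_0 = plaintext = 0x0CC180
s_1 = Round(s_0, k_0) = 0x180732
s_2 = Round(s_1, k_1) = 0x732B17
s_3 = Round(s_2, k_2) = 0xB17D74
s_4 = Round(s_3, k_3) = 0xD74B81
s_5 = Round(s_4, k_4) = 0xB81E64
s_6 = Round(s_5, k_5) = 0xE6400D
s_7 = Round(s_6, k_6) = 0x00DE7D
s_8 = Round(s_7, k_7) = 0xE7DE40

0xE7DE40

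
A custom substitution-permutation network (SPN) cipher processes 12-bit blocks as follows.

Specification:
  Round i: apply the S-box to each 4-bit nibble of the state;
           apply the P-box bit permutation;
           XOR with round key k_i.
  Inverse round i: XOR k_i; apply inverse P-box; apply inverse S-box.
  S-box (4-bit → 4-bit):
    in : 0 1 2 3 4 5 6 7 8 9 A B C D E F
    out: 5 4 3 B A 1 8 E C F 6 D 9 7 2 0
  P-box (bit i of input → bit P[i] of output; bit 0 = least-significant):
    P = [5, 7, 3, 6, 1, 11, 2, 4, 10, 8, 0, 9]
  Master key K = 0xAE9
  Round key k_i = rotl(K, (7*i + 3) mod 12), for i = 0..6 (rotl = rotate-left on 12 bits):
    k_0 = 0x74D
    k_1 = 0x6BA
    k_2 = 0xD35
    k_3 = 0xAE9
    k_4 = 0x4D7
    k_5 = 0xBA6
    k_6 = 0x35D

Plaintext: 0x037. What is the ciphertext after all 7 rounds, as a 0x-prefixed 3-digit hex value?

s_0 = plaintext = 0x037
s_1 = Round(s_0, k_0) = 0xB96
s_2 = Round(s_1, k_1) = 0x8ED
s_3 = Round(s_2, k_2) = 0x79C
s_4 = Round(s_3, k_3) = 0x19E
s_5 = Round(s_4, k_4) = 0xC40
s_6 = Round(s_5, k_5) = 0x59E
s_7 = Round(s_6, k_6) = 0xFCB

0xFCB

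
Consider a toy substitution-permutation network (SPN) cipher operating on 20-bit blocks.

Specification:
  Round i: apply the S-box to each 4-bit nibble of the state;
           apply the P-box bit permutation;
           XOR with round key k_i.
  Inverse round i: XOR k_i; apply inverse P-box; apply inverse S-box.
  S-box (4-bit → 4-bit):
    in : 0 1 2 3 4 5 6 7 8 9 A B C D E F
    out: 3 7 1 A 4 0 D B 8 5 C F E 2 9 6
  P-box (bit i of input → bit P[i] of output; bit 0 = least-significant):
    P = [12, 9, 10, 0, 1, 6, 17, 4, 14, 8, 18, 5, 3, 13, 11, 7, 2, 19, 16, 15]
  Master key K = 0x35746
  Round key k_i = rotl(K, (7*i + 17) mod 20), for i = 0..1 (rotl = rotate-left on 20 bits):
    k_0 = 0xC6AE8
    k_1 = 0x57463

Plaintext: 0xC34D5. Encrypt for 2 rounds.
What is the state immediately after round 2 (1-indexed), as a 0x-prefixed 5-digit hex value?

s_0 = plaintext = 0xC34D5
s_1 = Round(s_0, k_0) = 0x1CA28
s_2 = Round(s_1, k_1) = 0x85CC4

0x85CC4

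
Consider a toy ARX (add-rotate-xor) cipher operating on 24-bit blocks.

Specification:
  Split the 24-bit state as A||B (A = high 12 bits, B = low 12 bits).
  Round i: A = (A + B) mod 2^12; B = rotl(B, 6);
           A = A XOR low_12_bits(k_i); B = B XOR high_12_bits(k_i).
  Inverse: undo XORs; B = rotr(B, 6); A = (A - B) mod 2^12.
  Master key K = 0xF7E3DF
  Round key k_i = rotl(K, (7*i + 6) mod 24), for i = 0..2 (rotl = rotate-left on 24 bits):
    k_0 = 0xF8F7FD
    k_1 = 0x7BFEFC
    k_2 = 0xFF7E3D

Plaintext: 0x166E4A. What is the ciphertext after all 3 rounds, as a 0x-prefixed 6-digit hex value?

s_0 = plaintext = 0x166E4A
s_1 = Round(s_0, k_0) = 0x84DD36
s_2 = Round(s_1, k_1) = 0xB7FA0B
s_3 = Round(s_2, k_2) = 0xBB7D1F

0xBB7D1F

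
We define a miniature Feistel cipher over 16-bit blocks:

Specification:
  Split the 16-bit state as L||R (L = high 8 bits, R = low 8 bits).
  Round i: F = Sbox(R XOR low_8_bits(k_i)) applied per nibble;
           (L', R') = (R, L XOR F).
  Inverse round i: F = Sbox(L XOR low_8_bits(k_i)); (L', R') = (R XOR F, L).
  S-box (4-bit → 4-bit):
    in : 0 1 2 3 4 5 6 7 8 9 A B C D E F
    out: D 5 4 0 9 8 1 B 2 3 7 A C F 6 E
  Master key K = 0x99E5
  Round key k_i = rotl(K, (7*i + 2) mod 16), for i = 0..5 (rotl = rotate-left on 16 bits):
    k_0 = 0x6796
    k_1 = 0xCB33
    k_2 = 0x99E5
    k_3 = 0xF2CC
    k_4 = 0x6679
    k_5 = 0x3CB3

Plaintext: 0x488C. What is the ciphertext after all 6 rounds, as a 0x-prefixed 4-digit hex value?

s_0 = plaintext = 0x488C
s_1 = Round(s_0, k_0) = 0x8C1F
s_2 = Round(s_1, k_1) = 0x1FC0
s_3 = Round(s_2, k_2) = 0xC057
s_4 = Round(s_3, k_3) = 0x57FA
s_5 = Round(s_4, k_4) = 0xFA77
s_6 = Round(s_5, k_5) = 0x7733

0x7733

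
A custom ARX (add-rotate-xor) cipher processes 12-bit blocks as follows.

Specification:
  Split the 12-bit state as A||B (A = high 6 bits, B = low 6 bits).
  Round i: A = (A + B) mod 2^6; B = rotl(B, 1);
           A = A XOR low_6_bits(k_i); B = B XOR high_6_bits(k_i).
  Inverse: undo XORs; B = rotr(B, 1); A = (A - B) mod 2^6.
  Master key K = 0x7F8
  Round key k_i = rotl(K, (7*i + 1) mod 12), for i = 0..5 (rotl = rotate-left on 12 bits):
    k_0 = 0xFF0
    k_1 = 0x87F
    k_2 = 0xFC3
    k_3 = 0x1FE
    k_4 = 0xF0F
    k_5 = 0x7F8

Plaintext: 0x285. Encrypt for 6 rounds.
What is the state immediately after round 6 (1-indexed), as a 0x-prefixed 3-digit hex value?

s_0 = plaintext = 0x285
s_1 = Round(s_0, k_0) = 0xFF5
s_2 = Round(s_1, k_1) = 0x2CA
s_3 = Round(s_2, k_2) = 0x5AB
s_4 = Round(s_3, k_3) = 0xFD0
s_5 = Round(s_4, k_4) = 0x01C
s_6 = Round(s_5, k_5) = 0x927

0x927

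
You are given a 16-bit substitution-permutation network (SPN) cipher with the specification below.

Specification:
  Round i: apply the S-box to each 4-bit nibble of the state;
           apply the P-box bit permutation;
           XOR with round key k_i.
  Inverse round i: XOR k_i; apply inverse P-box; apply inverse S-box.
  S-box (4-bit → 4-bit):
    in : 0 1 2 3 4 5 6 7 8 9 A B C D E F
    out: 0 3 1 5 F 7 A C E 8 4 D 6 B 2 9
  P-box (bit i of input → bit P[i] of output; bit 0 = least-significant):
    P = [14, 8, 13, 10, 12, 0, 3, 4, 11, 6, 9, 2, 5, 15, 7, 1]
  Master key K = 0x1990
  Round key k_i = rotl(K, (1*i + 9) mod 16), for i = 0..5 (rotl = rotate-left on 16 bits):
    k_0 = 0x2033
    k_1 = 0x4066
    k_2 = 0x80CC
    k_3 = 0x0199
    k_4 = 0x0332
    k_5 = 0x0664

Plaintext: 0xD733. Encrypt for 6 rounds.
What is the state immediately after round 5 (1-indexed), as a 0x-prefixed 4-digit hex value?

0xCF78

s_0 = plaintext = 0xD733
s_1 = Round(s_0, k_0) = 0xD21D
s_2 = Round(s_1, k_1) = 0x9D45
s_3 = Round(s_2, k_2) = 0xF993
s_4 = Round(s_3, k_3) = 0x61AF
s_5 = Round(s_4, k_4) = 0xCF78
s_6 = Round(s_5, k_5) = 0xABF8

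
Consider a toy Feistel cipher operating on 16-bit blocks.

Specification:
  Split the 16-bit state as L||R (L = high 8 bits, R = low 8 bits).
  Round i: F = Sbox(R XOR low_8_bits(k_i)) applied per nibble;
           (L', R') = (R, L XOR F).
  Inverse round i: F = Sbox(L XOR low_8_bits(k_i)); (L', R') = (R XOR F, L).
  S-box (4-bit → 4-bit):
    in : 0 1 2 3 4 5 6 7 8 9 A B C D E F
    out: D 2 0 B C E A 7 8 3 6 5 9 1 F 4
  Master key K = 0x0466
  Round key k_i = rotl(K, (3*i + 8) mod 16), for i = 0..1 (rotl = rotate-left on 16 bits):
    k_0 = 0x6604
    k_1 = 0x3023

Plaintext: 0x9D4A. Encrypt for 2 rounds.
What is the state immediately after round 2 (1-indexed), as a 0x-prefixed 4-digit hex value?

0x5238

s_0 = plaintext = 0x9D4A
s_1 = Round(s_0, k_0) = 0x4A52
s_2 = Round(s_1, k_1) = 0x5238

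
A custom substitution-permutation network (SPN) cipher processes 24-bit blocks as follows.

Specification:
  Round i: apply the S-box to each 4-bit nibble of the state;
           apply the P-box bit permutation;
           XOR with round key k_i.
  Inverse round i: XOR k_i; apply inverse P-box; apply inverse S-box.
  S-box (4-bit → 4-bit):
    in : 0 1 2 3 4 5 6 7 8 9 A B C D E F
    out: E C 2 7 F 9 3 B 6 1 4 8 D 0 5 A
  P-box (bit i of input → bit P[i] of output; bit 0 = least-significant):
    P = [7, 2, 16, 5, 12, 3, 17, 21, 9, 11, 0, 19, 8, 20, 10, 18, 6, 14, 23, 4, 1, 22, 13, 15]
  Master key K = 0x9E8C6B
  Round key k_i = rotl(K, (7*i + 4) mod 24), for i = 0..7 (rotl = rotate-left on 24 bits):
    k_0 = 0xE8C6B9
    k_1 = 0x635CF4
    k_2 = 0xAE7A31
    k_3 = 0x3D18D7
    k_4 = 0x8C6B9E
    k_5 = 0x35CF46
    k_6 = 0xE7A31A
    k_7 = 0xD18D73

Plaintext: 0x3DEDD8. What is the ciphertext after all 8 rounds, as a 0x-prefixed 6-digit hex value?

s_0 = plaintext = 0x3DEDD8
s_1 = Round(s_0, k_0) = 0xA9E3BF
s_2 = Round(s_1, k_1) = 0x437391
s_3 = Round(s_2, k_2) = 0x7B8152
s_4 = Round(s_3, k_3) = 0x458CC0
s_5 = Round(s_4, k_4) = 0xF7DDE9
s_6 = Round(s_5, k_5) = 0x771F96
s_7 = Round(s_6, k_6) = 0xAB7FCC
s_8 = Round(s_7, k_7) = 0xEEB4C3

0xEEB4C3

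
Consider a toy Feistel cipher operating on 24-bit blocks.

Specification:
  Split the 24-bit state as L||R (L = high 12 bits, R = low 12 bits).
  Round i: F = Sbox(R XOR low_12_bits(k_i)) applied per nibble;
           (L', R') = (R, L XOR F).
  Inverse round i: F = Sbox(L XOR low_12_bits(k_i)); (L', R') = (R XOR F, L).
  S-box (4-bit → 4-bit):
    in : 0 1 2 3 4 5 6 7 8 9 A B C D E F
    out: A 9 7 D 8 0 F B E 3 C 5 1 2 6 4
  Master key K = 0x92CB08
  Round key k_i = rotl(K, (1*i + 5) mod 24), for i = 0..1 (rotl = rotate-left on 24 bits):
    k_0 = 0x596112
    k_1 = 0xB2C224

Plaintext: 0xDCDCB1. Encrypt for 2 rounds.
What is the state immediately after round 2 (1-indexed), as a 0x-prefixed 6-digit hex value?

0xF00EC9

s_0 = plaintext = 0xDCDCB1
s_1 = Round(s_0, k_0) = 0xCB1F00
s_2 = Round(s_1, k_1) = 0xF00EC9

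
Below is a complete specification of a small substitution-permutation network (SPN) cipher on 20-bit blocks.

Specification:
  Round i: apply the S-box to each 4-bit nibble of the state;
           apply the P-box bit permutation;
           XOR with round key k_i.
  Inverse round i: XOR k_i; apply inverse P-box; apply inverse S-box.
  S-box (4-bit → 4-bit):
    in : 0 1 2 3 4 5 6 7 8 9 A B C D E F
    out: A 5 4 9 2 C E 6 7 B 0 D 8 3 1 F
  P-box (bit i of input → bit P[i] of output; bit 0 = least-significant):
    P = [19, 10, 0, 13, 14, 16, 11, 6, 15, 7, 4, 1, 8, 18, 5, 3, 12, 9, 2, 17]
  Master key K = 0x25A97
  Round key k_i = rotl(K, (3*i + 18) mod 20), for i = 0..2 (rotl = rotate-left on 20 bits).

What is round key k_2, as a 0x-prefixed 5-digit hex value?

K = 0x25A97
k_0 = rotl(K, (3*0+18) mod 20) = rotl(K, 18) = 0xC96A5
k_1 = rotl(K, (3*1+18) mod 20) = rotl(K, 1) = 0x4B52E
k_2 = rotl(K, (3*2+18) mod 20) = rotl(K, 4) = 0x5A972

0x5A972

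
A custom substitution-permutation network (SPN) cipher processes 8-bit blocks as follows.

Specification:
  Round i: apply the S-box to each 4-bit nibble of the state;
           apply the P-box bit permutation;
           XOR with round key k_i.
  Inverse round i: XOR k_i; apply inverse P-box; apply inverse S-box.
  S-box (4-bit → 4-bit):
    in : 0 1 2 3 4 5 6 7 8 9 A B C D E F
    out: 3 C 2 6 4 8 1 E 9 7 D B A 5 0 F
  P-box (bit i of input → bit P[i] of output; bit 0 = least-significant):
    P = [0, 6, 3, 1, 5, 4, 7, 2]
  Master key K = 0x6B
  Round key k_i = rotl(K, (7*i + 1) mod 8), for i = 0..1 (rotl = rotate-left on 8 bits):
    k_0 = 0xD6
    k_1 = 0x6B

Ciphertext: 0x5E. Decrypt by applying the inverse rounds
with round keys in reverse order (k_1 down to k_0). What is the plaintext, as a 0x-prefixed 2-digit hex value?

0x62

s_0 = ciphertext = 0x5E
s_1 = InvRound(s_0, k_1) = 0xB6
s_2 = InvRound(s_1, k_0) = 0x62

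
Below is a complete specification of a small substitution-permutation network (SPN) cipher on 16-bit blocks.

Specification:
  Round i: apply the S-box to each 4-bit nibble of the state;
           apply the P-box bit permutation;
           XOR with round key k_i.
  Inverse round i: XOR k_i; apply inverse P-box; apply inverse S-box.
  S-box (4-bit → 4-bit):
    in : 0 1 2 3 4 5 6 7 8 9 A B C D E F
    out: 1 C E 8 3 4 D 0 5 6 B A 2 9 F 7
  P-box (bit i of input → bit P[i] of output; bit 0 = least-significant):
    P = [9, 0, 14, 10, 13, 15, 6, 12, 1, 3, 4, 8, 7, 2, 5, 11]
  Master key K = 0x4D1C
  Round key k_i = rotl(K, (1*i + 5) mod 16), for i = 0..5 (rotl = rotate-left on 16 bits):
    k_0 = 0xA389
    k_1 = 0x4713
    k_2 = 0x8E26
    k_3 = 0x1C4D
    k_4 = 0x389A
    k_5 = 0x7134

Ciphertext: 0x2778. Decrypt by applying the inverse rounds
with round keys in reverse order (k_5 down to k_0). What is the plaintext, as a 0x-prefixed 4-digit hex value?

s_0 = ciphertext = 0x2778
s_1 = InvRound(s_0, k_5) = 0xCC16
s_2 = InvRound(s_1, k_4) = 0x4CA1
s_3 = InvRound(s_2, k_3) = 0xFC15
s_4 = InvRound(s_3, k_2) = 0x58DF
s_5 = InvRound(s_4, k_1) = 0xAB1D
s_6 = InvRound(s_5, k_0) = 0xA577

0xA577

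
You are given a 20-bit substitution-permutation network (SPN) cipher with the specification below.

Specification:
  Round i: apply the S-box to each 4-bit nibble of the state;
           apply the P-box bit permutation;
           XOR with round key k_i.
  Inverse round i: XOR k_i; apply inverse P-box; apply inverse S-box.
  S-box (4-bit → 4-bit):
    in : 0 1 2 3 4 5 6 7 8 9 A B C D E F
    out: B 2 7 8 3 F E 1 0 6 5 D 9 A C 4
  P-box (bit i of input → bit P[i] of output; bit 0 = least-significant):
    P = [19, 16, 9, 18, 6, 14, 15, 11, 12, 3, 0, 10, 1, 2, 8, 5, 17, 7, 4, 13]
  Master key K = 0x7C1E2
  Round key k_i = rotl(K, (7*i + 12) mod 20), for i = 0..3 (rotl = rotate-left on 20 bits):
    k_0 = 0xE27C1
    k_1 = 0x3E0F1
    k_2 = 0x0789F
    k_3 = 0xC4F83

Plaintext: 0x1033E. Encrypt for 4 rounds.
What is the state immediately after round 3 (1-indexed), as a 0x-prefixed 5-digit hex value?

s_0 = plaintext = 0x1033E
s_1 = Round(s_0, k_0) = 0xA2967
s_2 = Round(s_1, k_1) = 0x929EE
s_3 = Round(s_2, k_2) = 0x4F300
s_4 = Round(s_3, k_3) = 0x30243

0x4F300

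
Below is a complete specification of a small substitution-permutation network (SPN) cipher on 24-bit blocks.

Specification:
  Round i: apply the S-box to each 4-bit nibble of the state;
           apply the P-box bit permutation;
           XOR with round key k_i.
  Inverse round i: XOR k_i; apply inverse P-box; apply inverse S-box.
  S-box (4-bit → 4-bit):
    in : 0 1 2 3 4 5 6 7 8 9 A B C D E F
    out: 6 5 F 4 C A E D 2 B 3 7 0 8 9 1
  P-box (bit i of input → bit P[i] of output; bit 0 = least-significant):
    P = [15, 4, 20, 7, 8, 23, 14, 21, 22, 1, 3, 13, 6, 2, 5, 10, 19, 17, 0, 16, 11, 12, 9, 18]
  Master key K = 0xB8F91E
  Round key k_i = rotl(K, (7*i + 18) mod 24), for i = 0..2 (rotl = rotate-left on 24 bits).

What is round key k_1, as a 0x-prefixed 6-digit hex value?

0x71F23D

K = 0xB8F91E
k_0 = rotl(K, (7*0+18) mod 24) = rotl(K, 18) = 0x7AE3E4
k_1 = rotl(K, (7*1+18) mod 24) = rotl(K, 1) = 0x71F23D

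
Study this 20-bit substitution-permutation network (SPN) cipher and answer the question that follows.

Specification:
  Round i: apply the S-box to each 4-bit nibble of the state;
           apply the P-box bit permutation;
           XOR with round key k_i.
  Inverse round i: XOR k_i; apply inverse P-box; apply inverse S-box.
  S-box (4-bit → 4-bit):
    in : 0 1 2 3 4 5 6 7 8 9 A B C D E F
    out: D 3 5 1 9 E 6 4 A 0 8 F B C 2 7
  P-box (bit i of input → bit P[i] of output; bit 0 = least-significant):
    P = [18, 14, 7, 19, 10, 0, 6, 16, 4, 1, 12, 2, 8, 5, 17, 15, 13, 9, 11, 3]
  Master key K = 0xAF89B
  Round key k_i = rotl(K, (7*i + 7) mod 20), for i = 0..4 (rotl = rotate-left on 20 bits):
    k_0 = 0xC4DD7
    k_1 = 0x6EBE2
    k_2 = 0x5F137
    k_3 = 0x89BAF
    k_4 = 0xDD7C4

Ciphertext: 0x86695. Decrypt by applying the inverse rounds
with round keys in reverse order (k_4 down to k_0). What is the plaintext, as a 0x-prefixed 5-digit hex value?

0x8744C

s_0 = ciphertext = 0x86695
s_1 = InvRound(s_0, k_4) = 0x34253
s_2 = InvRound(s_1, k_3) = 0xDB0D5
s_3 = InvRound(s_2, k_2) = 0x91E75
s_4 = InvRound(s_3, k_1) = 0x30BCB
s_5 = InvRound(s_4, k_0) = 0x8744C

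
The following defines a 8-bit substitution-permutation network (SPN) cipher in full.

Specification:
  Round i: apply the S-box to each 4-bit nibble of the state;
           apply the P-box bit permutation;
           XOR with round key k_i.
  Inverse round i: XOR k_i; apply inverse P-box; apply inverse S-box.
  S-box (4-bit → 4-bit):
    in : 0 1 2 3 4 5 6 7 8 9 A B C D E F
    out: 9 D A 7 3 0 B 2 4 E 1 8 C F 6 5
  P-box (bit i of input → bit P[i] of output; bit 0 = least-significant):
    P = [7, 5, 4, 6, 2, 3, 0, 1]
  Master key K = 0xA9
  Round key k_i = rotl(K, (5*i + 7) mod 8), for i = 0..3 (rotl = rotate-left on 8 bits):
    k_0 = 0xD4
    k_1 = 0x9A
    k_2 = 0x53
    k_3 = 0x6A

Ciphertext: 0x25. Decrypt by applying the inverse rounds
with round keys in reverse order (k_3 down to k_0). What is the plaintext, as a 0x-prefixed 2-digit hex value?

s_0 = ciphertext = 0x25
s_1 = InvRound(s_0, k_3) = 0xDB
s_2 = InvRound(s_1, k_2) = 0x7A
s_3 = InvRound(s_2, k_1) = 0x56
s_4 = InvRound(s_3, k_0) = 0xBA

0xBA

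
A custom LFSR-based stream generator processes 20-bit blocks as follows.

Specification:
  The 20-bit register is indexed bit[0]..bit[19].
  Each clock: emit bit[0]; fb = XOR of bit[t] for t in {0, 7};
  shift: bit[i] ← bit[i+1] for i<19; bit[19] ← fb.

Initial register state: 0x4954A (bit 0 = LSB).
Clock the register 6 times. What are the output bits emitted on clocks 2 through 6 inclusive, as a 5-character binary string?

10100

reg_0 = 0x4954A
clock 1: out=0, reg = 0x24AA5
clock 2: out=1, reg = 0x12552
clock 3: out=0, reg = 0x092A9
clock 4: out=1, reg = 0x04954
clock 5: out=0, reg = 0x024AA
clock 6: out=0, reg = 0x81255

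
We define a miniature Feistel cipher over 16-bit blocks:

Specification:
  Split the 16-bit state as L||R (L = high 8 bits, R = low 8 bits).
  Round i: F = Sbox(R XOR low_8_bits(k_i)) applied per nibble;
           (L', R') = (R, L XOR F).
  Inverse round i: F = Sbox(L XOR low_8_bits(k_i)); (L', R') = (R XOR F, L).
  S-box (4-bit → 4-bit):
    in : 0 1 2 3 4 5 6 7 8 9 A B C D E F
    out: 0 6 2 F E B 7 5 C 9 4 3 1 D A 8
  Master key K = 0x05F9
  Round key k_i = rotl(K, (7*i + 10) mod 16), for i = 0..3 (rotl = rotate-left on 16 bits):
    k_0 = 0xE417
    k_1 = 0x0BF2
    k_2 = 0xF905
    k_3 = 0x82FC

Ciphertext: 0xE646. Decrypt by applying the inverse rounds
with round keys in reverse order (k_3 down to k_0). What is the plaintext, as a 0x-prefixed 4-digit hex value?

s_0 = ciphertext = 0xE646
s_1 = InvRound(s_0, k_3) = 0x22E6
s_2 = InvRound(s_1, k_2) = 0xC322
s_3 = InvRound(s_2, k_1) = 0xD4C3
s_4 = InvRound(s_3, k_0) = 0xDCD4

0xDCD4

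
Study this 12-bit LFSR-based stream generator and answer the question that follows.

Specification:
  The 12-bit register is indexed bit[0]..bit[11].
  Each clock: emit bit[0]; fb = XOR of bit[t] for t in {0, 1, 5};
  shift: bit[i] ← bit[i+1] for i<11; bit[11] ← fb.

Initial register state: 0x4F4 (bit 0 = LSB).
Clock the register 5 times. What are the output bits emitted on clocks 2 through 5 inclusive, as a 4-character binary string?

0101

reg_0 = 0x4F4
clock 1: out=0, reg = 0xA7A
clock 2: out=0, reg = 0x53D
clock 3: out=1, reg = 0x29E
clock 4: out=0, reg = 0x94F
clock 5: out=1, reg = 0x4A7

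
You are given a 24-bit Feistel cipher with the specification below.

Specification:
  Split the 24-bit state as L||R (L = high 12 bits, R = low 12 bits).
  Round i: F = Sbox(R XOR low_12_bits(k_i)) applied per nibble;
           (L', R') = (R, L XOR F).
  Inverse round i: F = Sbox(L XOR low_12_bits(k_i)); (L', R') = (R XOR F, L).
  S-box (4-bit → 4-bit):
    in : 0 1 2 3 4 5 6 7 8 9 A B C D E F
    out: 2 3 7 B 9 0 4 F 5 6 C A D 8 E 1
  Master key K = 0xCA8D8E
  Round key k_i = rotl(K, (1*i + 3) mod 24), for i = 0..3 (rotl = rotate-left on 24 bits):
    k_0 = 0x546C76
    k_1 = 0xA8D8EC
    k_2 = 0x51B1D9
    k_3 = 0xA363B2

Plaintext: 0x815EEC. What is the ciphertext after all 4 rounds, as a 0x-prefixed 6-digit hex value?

s_0 = plaintext = 0x815EEC
s_1 = Round(s_0, k_0) = 0xEECF79
s_2 = Round(s_1, k_1) = 0xF7918C
s_3 = Round(s_2, k_2) = 0x18CD79
s_4 = Round(s_3, k_3) = 0xD79F56

0xD79F56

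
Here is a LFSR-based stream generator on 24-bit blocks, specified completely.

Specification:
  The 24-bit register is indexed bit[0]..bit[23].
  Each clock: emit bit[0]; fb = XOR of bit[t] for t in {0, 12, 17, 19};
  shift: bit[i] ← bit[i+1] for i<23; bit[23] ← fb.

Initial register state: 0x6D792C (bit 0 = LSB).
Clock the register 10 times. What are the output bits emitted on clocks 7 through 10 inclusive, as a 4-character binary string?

reg_0 = 0x6D792C
clock 1: out=0, reg = 0x36BC96
clock 2: out=0, reg = 0x1B5E4B
clock 3: out=1, reg = 0x0DAF25
clock 4: out=1, reg = 0x06D792
clock 5: out=0, reg = 0x036BC9
clock 6: out=1, reg = 0x01B5E4
clock 7: out=0, reg = 0x80DAF2
clock 8: out=0, reg = 0xC06D79
clock 9: out=1, reg = 0xE036BC
clock 10: out=0, reg = 0xF01B5E

0010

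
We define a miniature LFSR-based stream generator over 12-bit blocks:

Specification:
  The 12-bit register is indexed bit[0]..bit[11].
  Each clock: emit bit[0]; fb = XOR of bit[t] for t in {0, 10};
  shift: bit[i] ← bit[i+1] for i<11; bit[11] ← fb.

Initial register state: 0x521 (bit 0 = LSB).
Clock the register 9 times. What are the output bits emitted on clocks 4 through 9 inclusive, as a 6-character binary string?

reg_0 = 0x521
clock 1: out=1, reg = 0x290
clock 2: out=0, reg = 0x148
clock 3: out=0, reg = 0x0A4
clock 4: out=0, reg = 0x052
clock 5: out=0, reg = 0x029
clock 6: out=1, reg = 0x814
clock 7: out=0, reg = 0x40A
clock 8: out=0, reg = 0xA05
clock 9: out=1, reg = 0xD02

001001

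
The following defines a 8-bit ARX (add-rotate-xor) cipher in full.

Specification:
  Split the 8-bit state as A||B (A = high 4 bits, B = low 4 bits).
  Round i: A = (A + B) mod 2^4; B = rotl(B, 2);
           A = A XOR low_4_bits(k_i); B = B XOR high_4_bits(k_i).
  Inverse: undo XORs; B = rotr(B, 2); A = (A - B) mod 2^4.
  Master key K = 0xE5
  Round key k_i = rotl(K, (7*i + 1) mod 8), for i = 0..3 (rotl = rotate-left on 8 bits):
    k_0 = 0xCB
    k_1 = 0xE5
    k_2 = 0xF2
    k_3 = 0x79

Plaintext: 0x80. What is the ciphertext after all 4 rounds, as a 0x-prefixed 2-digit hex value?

0x45

s_0 = plaintext = 0x80
s_1 = Round(s_0, k_0) = 0x3C
s_2 = Round(s_1, k_1) = 0xAD
s_3 = Round(s_2, k_2) = 0x58
s_4 = Round(s_3, k_3) = 0x45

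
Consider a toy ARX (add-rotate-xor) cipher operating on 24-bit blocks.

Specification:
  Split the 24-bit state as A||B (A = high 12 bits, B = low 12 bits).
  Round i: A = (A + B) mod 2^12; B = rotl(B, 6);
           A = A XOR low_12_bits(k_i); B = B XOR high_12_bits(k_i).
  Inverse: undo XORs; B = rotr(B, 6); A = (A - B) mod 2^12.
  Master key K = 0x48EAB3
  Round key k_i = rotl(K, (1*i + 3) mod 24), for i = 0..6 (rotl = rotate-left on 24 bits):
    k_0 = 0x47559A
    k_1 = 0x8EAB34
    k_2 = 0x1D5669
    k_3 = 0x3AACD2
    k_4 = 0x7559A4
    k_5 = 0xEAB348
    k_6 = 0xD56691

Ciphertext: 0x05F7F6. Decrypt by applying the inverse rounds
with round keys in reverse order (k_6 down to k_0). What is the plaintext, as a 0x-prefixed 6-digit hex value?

0xCFE08A

s_0 = ciphertext = 0x05F7F6
s_1 = InvRound(s_0, k_6) = 0xEA482A
s_2 = InvRound(s_1, k_5) = 0xD9205A
s_3 = InvRound(s_2, k_4) = 0x05A3DC
s_4 = InvRound(s_3, k_3) = 0xF07D81
s_5 = InvRound(s_4, k_2) = 0x43D531
s_6 = InvRound(s_5, k_1) = 0x8126F7
s_7 = InvRound(s_6, k_0) = 0xCFE08A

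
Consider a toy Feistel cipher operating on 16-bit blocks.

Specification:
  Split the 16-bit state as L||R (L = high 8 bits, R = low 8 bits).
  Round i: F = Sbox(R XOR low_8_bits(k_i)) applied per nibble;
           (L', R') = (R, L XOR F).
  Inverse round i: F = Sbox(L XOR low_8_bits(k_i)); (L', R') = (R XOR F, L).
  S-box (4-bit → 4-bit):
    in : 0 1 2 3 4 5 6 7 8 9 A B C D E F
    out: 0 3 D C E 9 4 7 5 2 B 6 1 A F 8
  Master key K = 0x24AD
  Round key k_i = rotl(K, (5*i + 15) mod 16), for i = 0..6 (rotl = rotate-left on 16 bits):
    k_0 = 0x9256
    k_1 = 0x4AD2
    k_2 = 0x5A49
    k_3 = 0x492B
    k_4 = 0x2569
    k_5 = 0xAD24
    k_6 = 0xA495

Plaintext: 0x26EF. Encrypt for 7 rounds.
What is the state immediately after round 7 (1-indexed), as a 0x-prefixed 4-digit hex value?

0x7FAA

s_0 = plaintext = 0x26EF
s_1 = Round(s_0, k_0) = 0xEF44
s_2 = Round(s_1, k_1) = 0x44CB
s_3 = Round(s_2, k_2) = 0xCB19
s_4 = Round(s_3, k_3) = 0x1906
s_5 = Round(s_4, k_4) = 0x0651
s_6 = Round(s_5, k_5) = 0x517F
s_7 = Round(s_6, k_6) = 0x7FAA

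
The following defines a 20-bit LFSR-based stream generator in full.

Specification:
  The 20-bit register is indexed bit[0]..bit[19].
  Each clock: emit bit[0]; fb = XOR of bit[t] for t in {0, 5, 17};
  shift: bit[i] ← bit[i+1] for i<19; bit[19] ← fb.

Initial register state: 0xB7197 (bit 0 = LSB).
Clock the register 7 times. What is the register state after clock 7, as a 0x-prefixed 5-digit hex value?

0xDD6E3

reg_0 = 0xB7197
clock 1: out=1, reg = 0x5B8CB
clock 2: out=1, reg = 0xADC65
clock 3: out=1, reg = 0xD6E32
clock 4: out=0, reg = 0xEB719
clock 5: out=1, reg = 0x75B8C
clock 6: out=0, reg = 0xBADC6
clock 7: out=0, reg = 0xDD6E3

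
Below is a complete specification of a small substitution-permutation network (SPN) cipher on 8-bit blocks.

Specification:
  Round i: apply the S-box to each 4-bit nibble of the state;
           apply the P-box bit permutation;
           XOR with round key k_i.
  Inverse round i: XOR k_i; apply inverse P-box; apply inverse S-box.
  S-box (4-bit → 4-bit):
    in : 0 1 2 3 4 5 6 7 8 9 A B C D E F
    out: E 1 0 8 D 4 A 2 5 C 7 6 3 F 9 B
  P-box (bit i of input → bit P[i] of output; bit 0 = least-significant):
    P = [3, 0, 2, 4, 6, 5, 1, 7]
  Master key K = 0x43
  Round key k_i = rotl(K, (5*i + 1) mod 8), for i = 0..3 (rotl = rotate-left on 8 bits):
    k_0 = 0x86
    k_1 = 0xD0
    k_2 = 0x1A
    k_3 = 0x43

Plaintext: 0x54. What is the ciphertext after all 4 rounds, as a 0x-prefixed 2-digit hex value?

0xF4

s_0 = plaintext = 0x54
s_1 = Round(s_0, k_0) = 0x98
s_2 = Round(s_1, k_1) = 0x5E
s_3 = Round(s_2, k_2) = 0x00
s_4 = Round(s_3, k_3) = 0xF4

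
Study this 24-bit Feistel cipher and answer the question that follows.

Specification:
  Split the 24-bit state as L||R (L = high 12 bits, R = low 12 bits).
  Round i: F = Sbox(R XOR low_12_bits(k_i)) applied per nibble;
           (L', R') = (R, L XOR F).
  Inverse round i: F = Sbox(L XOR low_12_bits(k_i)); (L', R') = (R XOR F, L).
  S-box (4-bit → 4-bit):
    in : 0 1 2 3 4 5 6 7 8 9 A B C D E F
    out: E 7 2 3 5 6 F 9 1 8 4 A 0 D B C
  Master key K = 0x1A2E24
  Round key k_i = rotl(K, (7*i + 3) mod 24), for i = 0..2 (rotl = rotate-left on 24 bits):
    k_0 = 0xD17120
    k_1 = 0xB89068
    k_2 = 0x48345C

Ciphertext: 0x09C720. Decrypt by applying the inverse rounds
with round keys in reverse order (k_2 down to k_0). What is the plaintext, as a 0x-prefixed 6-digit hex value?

s_0 = ciphertext = 0x09C720
s_1 = InvRound(s_0, k_2) = 0x22E09C
s_2 = InvRound(s_1, k_1) = 0x2C322E
s_3 = InvRound(s_2, k_0) = 0x19D2C3

0x19D2C3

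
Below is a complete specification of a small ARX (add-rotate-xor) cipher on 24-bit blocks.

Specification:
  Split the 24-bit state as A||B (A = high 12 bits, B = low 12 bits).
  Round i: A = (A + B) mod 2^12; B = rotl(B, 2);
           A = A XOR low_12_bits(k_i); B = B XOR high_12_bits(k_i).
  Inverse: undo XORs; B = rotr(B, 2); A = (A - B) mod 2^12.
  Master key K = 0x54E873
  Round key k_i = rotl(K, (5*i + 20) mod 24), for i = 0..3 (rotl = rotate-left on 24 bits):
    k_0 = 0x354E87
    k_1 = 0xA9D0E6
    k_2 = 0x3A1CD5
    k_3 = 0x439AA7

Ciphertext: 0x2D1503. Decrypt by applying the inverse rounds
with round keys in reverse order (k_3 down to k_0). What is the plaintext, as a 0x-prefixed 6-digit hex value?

0x4B9693

s_0 = ciphertext = 0x2D1503
s_1 = InvRound(s_0, k_3) = 0x02884E
s_2 = InvRound(s_1, k_2) = 0xE02EFB
s_3 = InvRound(s_2, k_1) = 0x5CB919
s_4 = InvRound(s_3, k_0) = 0x4B9693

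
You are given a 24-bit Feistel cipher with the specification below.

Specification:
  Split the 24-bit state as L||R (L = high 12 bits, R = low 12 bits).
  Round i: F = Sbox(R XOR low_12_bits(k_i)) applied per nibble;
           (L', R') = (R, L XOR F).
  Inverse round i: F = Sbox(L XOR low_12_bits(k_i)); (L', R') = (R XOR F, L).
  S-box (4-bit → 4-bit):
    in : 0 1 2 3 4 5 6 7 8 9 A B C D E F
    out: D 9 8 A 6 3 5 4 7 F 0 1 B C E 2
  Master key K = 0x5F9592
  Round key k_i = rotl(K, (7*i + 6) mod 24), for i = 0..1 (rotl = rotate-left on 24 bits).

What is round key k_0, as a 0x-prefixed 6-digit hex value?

K = 0x5F9592
k_0 = rotl(K, (7*0+6) mod 24) = rotl(K, 6) = 0xE56497

0xE56497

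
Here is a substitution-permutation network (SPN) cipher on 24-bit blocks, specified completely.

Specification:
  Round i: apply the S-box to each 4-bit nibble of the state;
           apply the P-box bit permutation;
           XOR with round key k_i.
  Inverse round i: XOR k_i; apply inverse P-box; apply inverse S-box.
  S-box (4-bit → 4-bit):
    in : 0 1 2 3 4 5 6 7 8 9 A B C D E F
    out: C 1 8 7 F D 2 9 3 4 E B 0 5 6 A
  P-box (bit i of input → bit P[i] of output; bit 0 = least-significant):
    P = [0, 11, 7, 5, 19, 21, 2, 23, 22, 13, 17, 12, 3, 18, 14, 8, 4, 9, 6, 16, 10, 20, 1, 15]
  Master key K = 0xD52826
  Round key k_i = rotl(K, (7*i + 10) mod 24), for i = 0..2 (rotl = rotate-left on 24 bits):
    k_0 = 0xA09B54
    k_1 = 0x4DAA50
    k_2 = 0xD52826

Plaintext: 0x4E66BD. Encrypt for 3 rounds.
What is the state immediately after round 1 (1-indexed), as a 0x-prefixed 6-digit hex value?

s_0 = plaintext = 0x4E66BD
s_1 = Round(s_0, k_0) = 0x1C3D97
s_2 = Round(s_1, k_1) = 0x0BEE7D
s_3 = Round(s_2, k_2) = 0x5ACAB5

0x1C3D97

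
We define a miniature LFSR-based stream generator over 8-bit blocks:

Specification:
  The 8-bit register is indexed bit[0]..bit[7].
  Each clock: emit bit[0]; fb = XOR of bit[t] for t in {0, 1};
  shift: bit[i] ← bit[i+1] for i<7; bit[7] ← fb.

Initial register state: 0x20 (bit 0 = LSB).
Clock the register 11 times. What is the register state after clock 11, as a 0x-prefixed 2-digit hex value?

reg_0 = 0x20
clock 1: out=0, reg = 0x10
clock 2: out=0, reg = 0x08
clock 3: out=0, reg = 0x04
clock 4: out=0, reg = 0x02
clock 5: out=0, reg = 0x81
clock 6: out=1, reg = 0xC0
clock 7: out=0, reg = 0x60
clock 8: out=0, reg = 0x30
clock 9: out=0, reg = 0x18
clock 10: out=0, reg = 0x0C
clock 11: out=0, reg = 0x06

0x06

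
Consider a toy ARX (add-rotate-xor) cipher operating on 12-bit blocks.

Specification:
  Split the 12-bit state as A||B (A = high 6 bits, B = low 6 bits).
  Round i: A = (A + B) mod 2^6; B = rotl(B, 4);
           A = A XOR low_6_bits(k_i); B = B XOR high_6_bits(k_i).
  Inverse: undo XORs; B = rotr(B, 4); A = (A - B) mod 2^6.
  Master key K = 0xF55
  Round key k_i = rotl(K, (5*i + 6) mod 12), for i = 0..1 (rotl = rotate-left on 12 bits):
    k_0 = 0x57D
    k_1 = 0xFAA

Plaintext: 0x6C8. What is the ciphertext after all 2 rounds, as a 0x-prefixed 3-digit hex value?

s_0 = plaintext = 0x6C8
s_1 = Round(s_0, k_0) = 0x797
s_2 = Round(s_1, k_1) = 0x7CB

0x7CB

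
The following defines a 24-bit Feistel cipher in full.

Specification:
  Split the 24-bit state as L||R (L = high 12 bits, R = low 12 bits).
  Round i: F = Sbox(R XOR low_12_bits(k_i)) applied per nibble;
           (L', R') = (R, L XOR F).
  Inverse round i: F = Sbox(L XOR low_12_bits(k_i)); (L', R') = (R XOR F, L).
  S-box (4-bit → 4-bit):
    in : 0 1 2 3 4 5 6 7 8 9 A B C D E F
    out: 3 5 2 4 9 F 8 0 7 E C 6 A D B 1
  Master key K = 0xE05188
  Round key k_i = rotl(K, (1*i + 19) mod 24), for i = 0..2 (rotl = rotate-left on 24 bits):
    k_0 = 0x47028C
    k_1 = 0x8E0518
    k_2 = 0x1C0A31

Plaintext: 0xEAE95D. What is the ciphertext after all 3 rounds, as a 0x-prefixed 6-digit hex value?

0x4D93CC

s_0 = plaintext = 0xEAE95D
s_1 = Round(s_0, k_0) = 0x95D87B
s_2 = Round(s_1, k_1) = 0x87B4D9
s_3 = Round(s_2, k_2) = 0x4D93CC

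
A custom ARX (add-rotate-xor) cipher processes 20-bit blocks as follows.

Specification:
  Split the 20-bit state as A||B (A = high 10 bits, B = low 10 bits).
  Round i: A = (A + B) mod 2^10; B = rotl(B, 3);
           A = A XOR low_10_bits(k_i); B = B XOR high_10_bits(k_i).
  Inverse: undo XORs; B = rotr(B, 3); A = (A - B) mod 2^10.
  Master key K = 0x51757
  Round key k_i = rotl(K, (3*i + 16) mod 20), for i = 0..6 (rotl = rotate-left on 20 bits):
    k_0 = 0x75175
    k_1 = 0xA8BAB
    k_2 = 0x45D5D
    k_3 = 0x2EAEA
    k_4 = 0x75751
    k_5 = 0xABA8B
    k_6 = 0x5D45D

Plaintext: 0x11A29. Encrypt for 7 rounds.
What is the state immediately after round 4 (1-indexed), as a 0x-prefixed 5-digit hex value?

0xF18E6

s_0 = plaintext = 0x11A29
s_1 = Round(s_0, k_0) = 0xC6898
s_2 = Round(s_1, k_1) = 0x06663
s_3 = Round(s_2, k_2) = 0xC860B
s_4 = Round(s_3, k_3) = 0xF18E6
s_5 = Round(s_4, k_4) = 0xFF6E4
s_6 = Round(s_5, k_5) = 0x1A98B
s_7 = Round(s_6, k_6) = 0x6A12E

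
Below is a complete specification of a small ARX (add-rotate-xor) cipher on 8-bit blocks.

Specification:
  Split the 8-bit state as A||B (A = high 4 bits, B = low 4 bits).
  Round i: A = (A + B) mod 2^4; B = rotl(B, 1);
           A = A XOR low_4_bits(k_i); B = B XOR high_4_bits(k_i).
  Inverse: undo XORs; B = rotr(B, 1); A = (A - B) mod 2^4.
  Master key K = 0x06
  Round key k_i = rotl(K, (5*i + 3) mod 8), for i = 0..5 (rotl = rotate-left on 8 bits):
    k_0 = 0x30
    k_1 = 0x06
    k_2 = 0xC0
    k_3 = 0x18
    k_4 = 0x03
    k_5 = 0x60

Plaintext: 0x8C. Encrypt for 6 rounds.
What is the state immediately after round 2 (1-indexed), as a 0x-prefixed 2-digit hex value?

s_0 = plaintext = 0x8C
s_1 = Round(s_0, k_0) = 0x4A
s_2 = Round(s_1, k_1) = 0x85
s_3 = Round(s_2, k_2) = 0xD6
s_4 = Round(s_3, k_3) = 0xBD
s_5 = Round(s_4, k_4) = 0xBB
s_6 = Round(s_5, k_5) = 0x61

0x85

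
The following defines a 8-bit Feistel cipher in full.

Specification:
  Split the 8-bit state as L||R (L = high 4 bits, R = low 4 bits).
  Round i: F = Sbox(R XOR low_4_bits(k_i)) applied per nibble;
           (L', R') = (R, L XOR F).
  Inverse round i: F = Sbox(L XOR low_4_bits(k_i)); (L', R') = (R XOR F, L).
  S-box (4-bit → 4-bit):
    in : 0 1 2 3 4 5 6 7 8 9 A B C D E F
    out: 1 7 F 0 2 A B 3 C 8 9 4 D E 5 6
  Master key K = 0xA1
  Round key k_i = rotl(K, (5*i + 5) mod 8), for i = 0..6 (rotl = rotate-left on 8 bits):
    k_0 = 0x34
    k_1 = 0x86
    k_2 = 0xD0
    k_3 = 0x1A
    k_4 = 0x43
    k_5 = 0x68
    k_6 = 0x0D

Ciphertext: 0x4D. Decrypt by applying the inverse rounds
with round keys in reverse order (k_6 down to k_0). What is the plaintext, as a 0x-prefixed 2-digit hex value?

s_0 = ciphertext = 0x4D
s_1 = InvRound(s_0, k_6) = 0x54
s_2 = InvRound(s_1, k_5) = 0xA5
s_3 = InvRound(s_2, k_4) = 0xDA
s_4 = InvRound(s_3, k_3) = 0x9D
s_5 = InvRound(s_4, k_2) = 0x59
s_6 = InvRound(s_5, k_1) = 0x95
s_7 = InvRound(s_6, k_0) = 0xB9

0xB9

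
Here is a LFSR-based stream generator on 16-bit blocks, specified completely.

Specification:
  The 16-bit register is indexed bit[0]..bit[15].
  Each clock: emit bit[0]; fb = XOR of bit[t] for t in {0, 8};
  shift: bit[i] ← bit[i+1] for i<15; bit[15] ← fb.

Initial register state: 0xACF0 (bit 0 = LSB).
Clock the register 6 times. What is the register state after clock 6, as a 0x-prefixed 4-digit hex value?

0x72B3

reg_0 = 0xACF0
clock 1: out=0, reg = 0x5678
clock 2: out=0, reg = 0x2B3C
clock 3: out=0, reg = 0x959E
clock 4: out=0, reg = 0xCACF
clock 5: out=1, reg = 0xE567
clock 6: out=1, reg = 0x72B3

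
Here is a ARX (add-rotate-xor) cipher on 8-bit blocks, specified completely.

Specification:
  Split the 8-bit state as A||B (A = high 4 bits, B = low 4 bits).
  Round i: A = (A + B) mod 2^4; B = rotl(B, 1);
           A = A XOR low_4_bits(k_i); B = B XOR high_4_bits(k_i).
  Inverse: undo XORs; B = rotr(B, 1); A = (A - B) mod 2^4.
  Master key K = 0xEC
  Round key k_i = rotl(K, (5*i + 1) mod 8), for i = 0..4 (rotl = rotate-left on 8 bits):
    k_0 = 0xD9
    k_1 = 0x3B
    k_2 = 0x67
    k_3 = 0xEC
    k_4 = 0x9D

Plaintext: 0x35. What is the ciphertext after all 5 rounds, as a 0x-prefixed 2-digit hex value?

0x03

s_0 = plaintext = 0x35
s_1 = Round(s_0, k_0) = 0x17
s_2 = Round(s_1, k_1) = 0x3D
s_3 = Round(s_2, k_2) = 0x7D
s_4 = Round(s_3, k_3) = 0x85
s_5 = Round(s_4, k_4) = 0x03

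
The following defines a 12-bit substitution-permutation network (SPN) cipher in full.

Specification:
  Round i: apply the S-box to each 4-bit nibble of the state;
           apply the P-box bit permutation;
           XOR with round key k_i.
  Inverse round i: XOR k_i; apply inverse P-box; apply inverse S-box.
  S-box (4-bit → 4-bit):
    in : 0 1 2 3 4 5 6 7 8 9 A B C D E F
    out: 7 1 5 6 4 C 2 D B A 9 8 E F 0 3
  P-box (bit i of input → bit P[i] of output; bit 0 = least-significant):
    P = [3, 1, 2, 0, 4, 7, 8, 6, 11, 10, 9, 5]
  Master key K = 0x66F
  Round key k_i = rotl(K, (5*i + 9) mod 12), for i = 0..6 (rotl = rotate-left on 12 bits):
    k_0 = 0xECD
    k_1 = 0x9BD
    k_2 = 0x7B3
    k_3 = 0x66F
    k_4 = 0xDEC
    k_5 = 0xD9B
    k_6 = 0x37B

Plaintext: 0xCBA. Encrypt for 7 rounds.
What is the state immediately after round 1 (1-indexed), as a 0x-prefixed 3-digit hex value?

s_0 = plaintext = 0xCBA
s_1 = Round(s_0, k_0) = 0x8A4
s_2 = Round(s_1, k_1) = 0x5C9
s_3 = Round(s_2, k_2) = 0x450
s_4 = Round(s_3, k_3) = 0x521
s_5 = Round(s_4, k_4) = 0xED4
s_6 = Round(s_5, k_5) = 0xC4F
s_7 = Round(s_6, k_6) = 0x451

0x8A4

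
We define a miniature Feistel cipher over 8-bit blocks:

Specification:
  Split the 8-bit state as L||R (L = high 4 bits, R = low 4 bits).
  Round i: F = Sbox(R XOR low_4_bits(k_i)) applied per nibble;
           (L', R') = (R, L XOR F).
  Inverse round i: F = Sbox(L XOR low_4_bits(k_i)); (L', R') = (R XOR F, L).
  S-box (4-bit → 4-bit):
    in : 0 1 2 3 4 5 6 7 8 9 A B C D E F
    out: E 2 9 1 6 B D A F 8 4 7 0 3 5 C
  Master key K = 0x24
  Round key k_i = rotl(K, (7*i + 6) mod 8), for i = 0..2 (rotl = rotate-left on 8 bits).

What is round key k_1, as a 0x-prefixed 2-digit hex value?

K = 0x24
k_0 = rotl(K, (7*0+6) mod 8) = rotl(K, 6) = 0x09
k_1 = rotl(K, (7*1+6) mod 8) = rotl(K, 5) = 0x84

0x84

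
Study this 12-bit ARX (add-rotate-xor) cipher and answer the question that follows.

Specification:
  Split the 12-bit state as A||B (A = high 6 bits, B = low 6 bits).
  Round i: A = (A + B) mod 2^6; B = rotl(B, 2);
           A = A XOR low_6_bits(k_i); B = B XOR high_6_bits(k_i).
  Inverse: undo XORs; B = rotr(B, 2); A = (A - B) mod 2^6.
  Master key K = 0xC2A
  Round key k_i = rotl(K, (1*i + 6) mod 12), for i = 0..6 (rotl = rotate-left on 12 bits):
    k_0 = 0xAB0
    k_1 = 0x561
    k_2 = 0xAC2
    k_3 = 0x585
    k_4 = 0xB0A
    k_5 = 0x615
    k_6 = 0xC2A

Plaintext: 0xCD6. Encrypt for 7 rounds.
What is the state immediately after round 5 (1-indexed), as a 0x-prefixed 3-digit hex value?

0x295

s_0 = plaintext = 0xCD6
s_1 = Round(s_0, k_0) = 0xE73
s_2 = Round(s_1, k_1) = 0x35A
s_3 = Round(s_2, k_2) = 0x942
s_4 = Round(s_3, k_3) = 0x89E
s_5 = Round(s_4, k_4) = 0x295
s_6 = Round(s_5, k_5) = 0x28D
s_7 = Round(s_6, k_6) = 0xF44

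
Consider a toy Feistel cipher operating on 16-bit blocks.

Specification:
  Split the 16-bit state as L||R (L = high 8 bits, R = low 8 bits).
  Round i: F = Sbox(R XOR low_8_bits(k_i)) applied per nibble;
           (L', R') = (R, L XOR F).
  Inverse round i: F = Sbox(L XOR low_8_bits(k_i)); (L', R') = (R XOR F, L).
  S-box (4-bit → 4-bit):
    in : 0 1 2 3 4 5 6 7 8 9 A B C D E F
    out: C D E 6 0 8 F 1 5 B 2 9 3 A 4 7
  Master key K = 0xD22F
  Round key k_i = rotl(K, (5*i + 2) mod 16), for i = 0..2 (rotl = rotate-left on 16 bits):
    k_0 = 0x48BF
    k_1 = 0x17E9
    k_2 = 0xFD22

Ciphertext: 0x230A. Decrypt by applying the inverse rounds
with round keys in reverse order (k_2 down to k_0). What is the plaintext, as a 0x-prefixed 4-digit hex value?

s_0 = ciphertext = 0x230A
s_1 = InvRound(s_0, k_2) = 0xC723
s_2 = InvRound(s_1, k_1) = 0xC7C7
s_3 = InvRound(s_2, k_0) = 0xD2C7

0xD2C7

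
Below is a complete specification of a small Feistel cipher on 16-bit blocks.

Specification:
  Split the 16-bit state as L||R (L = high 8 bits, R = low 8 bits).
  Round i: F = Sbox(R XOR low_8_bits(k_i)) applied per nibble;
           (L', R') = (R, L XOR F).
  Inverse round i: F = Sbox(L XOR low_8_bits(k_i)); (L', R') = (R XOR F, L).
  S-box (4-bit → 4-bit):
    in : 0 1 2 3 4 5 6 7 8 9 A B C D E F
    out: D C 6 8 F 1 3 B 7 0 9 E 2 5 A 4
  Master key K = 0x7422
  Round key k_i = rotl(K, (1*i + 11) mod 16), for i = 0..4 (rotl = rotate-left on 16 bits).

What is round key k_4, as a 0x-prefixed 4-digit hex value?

0x3A11

K = 0x7422
k_0 = rotl(K, (1*0+11) mod 16) = rotl(K, 11) = 0x13A1
k_1 = rotl(K, (1*1+11) mod 16) = rotl(K, 12) = 0x2742
k_2 = rotl(K, (1*2+11) mod 16) = rotl(K, 13) = 0x4E84
k_3 = rotl(K, (1*3+11) mod 16) = rotl(K, 14) = 0x9D08
k_4 = rotl(K, (1*4+11) mod 16) = rotl(K, 15) = 0x3A11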